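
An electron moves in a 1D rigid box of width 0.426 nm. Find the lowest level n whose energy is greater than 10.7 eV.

n = 3

E_1 = h²/(8m_eL²) = 3.320×10^-19 J = 2.072 eV.
Need n² > 10.7/2.072 = 5.164, i.e. n > 2.272.
The smallest integer satisfying this is n = 3.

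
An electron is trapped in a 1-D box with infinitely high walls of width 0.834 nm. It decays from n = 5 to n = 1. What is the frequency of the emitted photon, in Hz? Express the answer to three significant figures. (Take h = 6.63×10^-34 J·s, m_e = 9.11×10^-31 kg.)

f = 3.14×10^15 Hz

E_1 = h²/(8m_eL²) = 8.671×10^-20 J and ΔE = (5² − 1²)E_1 = 2.081×10^-18 J.
f = ΔE/h = 2.081×10^-18/6.63×10^-34 = 3.14×10^15 Hz.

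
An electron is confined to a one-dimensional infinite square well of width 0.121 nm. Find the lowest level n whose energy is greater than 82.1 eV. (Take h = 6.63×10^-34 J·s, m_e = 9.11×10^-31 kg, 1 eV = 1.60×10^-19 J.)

E_1 = h²/(8m_eL²) = 4.120×10^-18 J = 25.75 eV.
Need n² > 82.1/25.75 = 3.188, i.e. n > 1.785.
The smallest integer satisfying this is n = 2.

n = 2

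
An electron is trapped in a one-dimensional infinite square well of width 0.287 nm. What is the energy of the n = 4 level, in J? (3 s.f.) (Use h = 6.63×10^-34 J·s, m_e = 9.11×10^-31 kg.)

For an infinite well E_n = n²h²/(8m_eL²), so E_1 = h²/(8m_eL²) = (6.63×10^-34)²/(8·9.11×10^-31·(2.87×10^-10 m)²) = 7.322×10^-19 J.
Then E_4 = 4²·E_1 = 16·7.322×10^-19 J = 1.17×10^-17 J.

E_4 = 1.17×10^-17 J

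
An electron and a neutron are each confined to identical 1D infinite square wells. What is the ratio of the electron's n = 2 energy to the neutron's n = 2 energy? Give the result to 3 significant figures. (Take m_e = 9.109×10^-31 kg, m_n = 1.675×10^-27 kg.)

1.84×10^3

E_n ∝ 1/m at fixed n and L, so the ratio is m_n/m_e = 1.675×10^-27/9.109×10^-31 = 1.84×10^3.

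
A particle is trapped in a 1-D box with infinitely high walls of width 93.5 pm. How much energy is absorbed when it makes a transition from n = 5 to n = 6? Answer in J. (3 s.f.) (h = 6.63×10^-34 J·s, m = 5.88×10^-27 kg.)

E_1 = h²/(8mL²) = 1.069×10^-21 J.
|ΔE| = |5² − 6²|·E_1 = 11·1.069×10^-21 J = 1.18×10^-20 J.

|ΔE| = 1.18×10^-20 J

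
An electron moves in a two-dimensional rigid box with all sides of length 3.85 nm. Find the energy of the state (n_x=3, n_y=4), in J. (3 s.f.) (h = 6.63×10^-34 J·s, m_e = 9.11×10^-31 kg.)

For a 2D rectangular well E = (h²/8m_e)·Σ n_i²/L_i² = (6.63×10^-34)²/(8·9.11×10^-31) · [3²/(3.85 nm)² + 4²/(3.85 nm)²].
Evaluating gives E = 1.02×10^-19 J.

E = 1.02×10^-19 J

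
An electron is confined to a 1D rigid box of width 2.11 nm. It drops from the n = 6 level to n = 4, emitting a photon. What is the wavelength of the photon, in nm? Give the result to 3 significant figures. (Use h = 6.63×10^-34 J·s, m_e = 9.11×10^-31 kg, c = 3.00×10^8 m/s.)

E_1 = h²/(8m_eL²) = 1.355×10^-20 J, so ΔE = (6² − 4²)E_1 = 2.710×10^-19 J.
λ = hc/ΔE = (6.63×10^-34·3.00×10^8)/2.710×10^-19 = 7.34×10^-7 m = 734 nm.

λ = 734 nm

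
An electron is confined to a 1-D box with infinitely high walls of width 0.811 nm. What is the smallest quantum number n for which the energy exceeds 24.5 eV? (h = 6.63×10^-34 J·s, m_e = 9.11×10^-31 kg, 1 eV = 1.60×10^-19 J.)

n = 7

E_1 = h²/(8m_eL²) = 9.170×10^-20 J = 0.5731 eV.
Need n² > 24.5/0.5731 = 42.75, i.e. n > 6.538.
The smallest integer satisfying this is n = 7.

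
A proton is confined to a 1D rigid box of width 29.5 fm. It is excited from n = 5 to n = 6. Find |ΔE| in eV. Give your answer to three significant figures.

E_1 = h²/(8m_pL²) = 3.769×10^-14 J.
|ΔE| = |5² − 6²|·E_1 = 11·3.769×10^-14 J = 4.146×10^-13 J = 2.59×10^6 eV.

|ΔE| = 2.59×10^6 eV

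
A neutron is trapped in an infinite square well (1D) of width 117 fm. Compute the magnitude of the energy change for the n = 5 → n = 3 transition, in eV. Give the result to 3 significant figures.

E_1 = h²/(8m_nL²) = 2.393×10^-15 J.
|ΔE| = |5² − 3²|·E_1 = 16·2.393×10^-15 J = 3.829×10^-14 J = 2.39×10^5 eV.

|ΔE| = 2.39×10^5 eV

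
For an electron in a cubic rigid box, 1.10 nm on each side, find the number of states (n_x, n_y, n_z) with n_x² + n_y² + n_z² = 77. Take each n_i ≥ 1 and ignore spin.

The level has n_x² + n_y² + n_z² = 77. The ordered positive-integer solutions are (2, 3, 8), (2, 8, 3), (3, 2, 8), (3, 8, 2), (4, 5, 6), (4, 6, 5), (5, 4, 6), (5, 6, 4), (6, 4, 5), (6, 5, 4), (8, 2, 3), (8, 3, 2).
That gives 12 states.

degeneracy = 12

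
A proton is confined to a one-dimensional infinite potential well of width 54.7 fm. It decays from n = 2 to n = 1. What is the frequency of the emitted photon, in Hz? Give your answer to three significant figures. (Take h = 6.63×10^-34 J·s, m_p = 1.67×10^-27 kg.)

f = 4.98×10^19 Hz

E_1 = h²/(8m_pL²) = 1.100×10^-14 J and ΔE = (2² − 1²)E_1 = 3.300×10^-14 J.
f = ΔE/h = 3.300×10^-14/6.63×10^-34 = 4.98×10^19 Hz.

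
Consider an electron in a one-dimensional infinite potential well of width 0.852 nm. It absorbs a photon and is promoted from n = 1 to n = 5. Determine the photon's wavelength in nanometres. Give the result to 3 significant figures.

λ = 99.7 nm

E_1 = h²/(8m_eL²) = 8.300×10^-20 J, so ΔE = (5² − 1²)E_1 = 1.992×10^-18 J.
λ = hc/ΔE = (6.626×10^-34·2.998×10^8)/1.992×10^-18 = 9.97×10^-8 m = 99.7 nm.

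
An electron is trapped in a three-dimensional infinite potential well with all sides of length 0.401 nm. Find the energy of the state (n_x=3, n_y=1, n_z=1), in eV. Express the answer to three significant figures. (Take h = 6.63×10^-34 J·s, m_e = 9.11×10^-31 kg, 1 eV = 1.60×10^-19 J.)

For a 3D rectangular well E = (h²/8m_e)·Σ n_i²/L_i² = (6.63×10^-34)²/(8·9.11×10^-31) · [3²/(0.401 nm)² + 1²/(0.401 nm)² + 1²/(0.401 nm)²].
Evaluating gives E = 4.126×10^-18 J = 25.8 eV.

E = 25.8 eV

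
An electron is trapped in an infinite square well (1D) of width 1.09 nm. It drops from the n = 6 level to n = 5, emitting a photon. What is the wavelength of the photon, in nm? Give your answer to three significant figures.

E_1 = h²/(8m_eL²) = 5.071×10^-20 J, so ΔE = (6² − 5²)E_1 = 5.578×10^-19 J.
λ = hc/ΔE = (6.626×10^-34·2.998×10^8)/5.578×10^-19 = 3.56×10^-7 m = 356 nm.

λ = 356 nm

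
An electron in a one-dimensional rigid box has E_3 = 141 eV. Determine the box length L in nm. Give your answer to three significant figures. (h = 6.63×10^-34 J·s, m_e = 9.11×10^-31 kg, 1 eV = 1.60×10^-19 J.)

L = 0.155 nm

From E_n = n²h²/(8m_eL²), L = n·h/√(8m_eE_n).
E_3 = 141 eV = 2.256×10^-17 J, so L = 3·6.63×10^-34/√(8·9.11×10^-31·2.256×10^-17) = 1.55×10^-10 m = 0.155 nm.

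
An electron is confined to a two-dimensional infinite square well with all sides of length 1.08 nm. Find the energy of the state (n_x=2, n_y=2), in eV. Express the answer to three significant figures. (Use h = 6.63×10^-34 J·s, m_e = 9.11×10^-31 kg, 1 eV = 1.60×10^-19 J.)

For a 2D rectangular well E = (h²/8m_e)·Σ n_i²/L_i² = (6.63×10^-34)²/(8·9.11×10^-31) · [2²/(1.08 nm)² + 2²/(1.08 nm)²].
Evaluating gives E = 4.137×10^-19 J = 2.59 eV.

E = 2.59 eV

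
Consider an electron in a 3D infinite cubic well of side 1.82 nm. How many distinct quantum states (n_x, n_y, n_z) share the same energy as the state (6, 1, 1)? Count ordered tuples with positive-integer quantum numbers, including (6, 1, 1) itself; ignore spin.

The level has n_x² + n_y² + n_z² = 38. The ordered positive-integer solutions are (1, 1, 6), (1, 6, 1), (2, 3, 5), (2, 5, 3), (3, 2, 5), (3, 5, 2), (5, 2, 3), (5, 3, 2), (6, 1, 1).
That gives 9 states.

degeneracy = 9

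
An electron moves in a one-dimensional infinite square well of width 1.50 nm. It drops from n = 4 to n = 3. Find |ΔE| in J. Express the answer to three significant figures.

E_1 = h²/(8m_eL²) = 2.678×10^-20 J.
|ΔE| = |4² − 3²|·E_1 = 7·2.678×10^-20 J = 1.87×10^-19 J.

|ΔE| = 1.87×10^-19 J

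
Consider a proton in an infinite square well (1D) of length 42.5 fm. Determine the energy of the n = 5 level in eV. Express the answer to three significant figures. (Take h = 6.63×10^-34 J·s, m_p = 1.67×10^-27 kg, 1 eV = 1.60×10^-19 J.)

E_5 = 2.85×10^6 eV

For an infinite well E_n = n²h²/(8m_pL²), so E_1 = h²/(8m_pL²) = (6.63×10^-34)²/(8·1.67×10^-27·(4.25×10^-14 m)²) = 1.822×10^-14 J.
Then E_5 = 5²·E_1 = 25·1.822×10^-14 J = 4.555×10^-13 J.
Converting, E_5 = 4.555×10^-13 J / (1.60×10^-19 J/eV) = 2.85×10^6 eV.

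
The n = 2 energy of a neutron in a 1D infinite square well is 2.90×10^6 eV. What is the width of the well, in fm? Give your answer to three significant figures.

From E_n = n²h²/(8m_nL²), L = n·h/√(8m_nE_n).
E_2 = 2.90×10^6 eV = 4.646×10^-13 J, so L = 2·6.626×10^-34/√(8·1.675×10^-27·4.646×10^-13) = 1.68×10^-14 m = 16.8 fm.

L = 16.8 fm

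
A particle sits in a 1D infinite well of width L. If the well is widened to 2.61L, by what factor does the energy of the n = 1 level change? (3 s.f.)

E_n ∝ 1/L², so the energy scales by 1/2.61² = 0.147.

0.147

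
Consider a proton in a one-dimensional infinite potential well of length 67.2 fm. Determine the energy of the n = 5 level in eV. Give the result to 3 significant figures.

For an infinite well E_n = n²h²/(8m_pL²), so E_1 = h²/(8m_pL²) = (6.626×10^-34)²/(8·1.673×10^-27·(6.72×10^-14 m)²) = 7.264×10^-15 J.
Then E_5 = 5²·E_1 = 25·7.264×10^-15 J = 1.816×10^-13 J.
Converting, E_5 = 1.816×10^-13 J / (1.602×10^-19 J/eV) = 1.13×10^6 eV.

E_5 = 1.13×10^6 eV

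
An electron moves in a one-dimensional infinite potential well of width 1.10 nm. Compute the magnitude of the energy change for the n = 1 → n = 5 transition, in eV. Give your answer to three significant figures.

E_1 = h²/(8m_eL²) = 4.979×10^-20 J.
|ΔE| = |1² − 5²|·E_1 = 24·4.979×10^-20 J = 1.195×10^-18 J = 7.46 eV.

|ΔE| = 7.46 eV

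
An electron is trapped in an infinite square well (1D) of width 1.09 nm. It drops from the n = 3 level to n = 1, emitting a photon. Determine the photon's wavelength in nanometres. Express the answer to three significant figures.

E_1 = h²/(8m_eL²) = 5.071×10^-20 J, so ΔE = (3² − 1²)E_1 = 4.057×10^-19 J.
λ = hc/ΔE = (6.626×10^-34·2.998×10^8)/4.057×10^-19 = 4.90×10^-7 m = 490 nm.

λ = 490 nm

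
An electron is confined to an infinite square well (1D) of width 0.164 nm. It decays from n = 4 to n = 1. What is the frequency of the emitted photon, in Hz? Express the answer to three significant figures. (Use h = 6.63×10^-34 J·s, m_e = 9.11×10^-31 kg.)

f = 5.07×10^16 Hz

E_1 = h²/(8m_eL²) = 2.242×10^-18 J and ΔE = (4² − 1²)E_1 = 3.363×10^-17 J.
f = ΔE/h = 3.363×10^-17/6.63×10^-34 = 5.07×10^16 Hz.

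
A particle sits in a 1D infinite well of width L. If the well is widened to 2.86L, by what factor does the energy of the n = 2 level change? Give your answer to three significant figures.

0.122

E_n ∝ 1/L², so the energy scales by 1/2.86² = 0.122.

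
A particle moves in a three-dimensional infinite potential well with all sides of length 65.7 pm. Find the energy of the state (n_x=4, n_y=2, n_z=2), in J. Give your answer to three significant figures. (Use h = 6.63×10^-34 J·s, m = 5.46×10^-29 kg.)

For a 3D rectangular well E = (h²/8m)·Σ n_i²/L_i² = (6.63×10^-34)²/(8·5.46×10^-29) · [4²/(65.7 pm)² + 2²/(65.7 pm)² + 2²/(65.7 pm)²].
Evaluating gives E = 5.60×10^-18 J.

E = 5.60×10^-18 J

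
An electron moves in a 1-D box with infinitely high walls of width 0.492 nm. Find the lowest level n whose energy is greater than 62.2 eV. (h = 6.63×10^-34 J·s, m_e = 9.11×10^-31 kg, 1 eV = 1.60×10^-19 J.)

n = 7

E_1 = h²/(8m_eL²) = 2.492×10^-19 J = 1.558 eV.
Need n² > 62.2/1.558 = 39.92, i.e. n > 6.318.
The smallest integer satisfying this is n = 7.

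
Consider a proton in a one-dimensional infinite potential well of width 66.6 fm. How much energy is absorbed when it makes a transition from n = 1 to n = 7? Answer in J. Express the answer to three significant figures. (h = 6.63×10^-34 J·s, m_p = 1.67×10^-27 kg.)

E_1 = h²/(8m_pL²) = 7.418×10^-15 J.
|ΔE| = |1² − 7²|·E_1 = 48·7.418×10^-15 J = 3.56×10^-13 J.

|ΔE| = 3.56×10^-13 J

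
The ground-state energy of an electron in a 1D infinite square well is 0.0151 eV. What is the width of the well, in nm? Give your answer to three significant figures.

From E_n = n²h²/(8m_eL²), L = n·h/√(8m_eE_n).
E_1 = 0.0151 eV = 2.419×10^-21 J, so L = 1·6.626×10^-34/√(8·9.109×10^-31·2.419×10^-21) = 4.99×10^-9 m = 4.99 nm.

L = 4.99 nm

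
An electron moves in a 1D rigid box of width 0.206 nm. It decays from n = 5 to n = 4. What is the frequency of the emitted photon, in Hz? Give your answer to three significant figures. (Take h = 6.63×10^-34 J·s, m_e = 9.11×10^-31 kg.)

E_1 = h²/(8m_eL²) = 1.421×10^-18 J and ΔE = (5² − 4²)E_1 = 1.279×10^-17 J.
f = ΔE/h = 1.279×10^-17/6.63×10^-34 = 1.93×10^16 Hz.

f = 1.93×10^16 Hz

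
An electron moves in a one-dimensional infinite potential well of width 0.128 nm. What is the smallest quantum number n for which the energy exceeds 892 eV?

E_1 = h²/(8m_eL²) = 3.677×10^-18 J = 22.95 eV.
Need n² > 892/22.95 = 38.87, i.e. n > 6.235.
The smallest integer satisfying this is n = 7.

n = 7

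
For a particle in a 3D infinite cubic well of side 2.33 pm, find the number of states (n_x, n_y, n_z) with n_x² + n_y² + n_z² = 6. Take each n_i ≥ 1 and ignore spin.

The level has n_x² + n_y² + n_z² = 6. The ordered positive-integer solutions are (1, 1, 2), (1, 2, 1), (2, 1, 1).
That gives 3 states.

degeneracy = 3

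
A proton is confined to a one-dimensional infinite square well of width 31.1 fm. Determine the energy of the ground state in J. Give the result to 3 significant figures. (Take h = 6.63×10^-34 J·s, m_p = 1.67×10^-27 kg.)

For an infinite well E_n = n²h²/(8m_pL²), so E_1 = h²/(8m_pL²) = (6.63×10^-34)²/(8·1.67×10^-27·(3.11×10^-14 m)²) = 3.402×10^-14 J.

E_1 = 3.40×10^-14 J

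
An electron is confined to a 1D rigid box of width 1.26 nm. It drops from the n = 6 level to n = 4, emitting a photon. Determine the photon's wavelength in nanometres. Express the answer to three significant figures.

E_1 = h²/(8m_eL²) = 3.795×10^-20 J, so ΔE = (6² − 4²)E_1 = 7.590×10^-19 J.
λ = hc/ΔE = (6.626×10^-34·2.998×10^8)/7.590×10^-19 = 2.62×10^-7 m = 262 nm.

λ = 262 nm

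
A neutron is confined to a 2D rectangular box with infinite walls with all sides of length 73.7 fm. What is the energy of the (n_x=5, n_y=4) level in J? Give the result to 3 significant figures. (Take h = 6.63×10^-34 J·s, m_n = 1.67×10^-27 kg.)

For a 2D rectangular well E = (h²/8m_n)·Σ n_i²/L_i² = (6.63×10^-34)²/(8·1.67×10^-27) · [5²/(73.7 fm)² + 4²/(73.7 fm)²].
Evaluating gives E = 2.48×10^-13 J.

E = 2.48×10^-13 J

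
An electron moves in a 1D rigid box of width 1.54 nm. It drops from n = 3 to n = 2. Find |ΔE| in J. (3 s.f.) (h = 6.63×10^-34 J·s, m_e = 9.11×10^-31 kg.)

|ΔE| = 1.27×10^-19 J

E_1 = h²/(8m_eL²) = 2.543×10^-20 J.
|ΔE| = |3² − 2²|·E_1 = 5·2.543×10^-20 J = 1.27×10^-19 J.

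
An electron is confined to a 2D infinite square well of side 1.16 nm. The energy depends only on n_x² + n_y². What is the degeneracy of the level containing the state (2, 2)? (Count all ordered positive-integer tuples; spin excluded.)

The level has n_x² + n_y² = 8. The ordered positive-integer solutions are (2, 2).
That gives 1 state.

degeneracy = 1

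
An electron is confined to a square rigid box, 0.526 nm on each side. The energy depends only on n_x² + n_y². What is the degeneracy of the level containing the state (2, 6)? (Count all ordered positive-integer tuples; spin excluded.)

The level has n_x² + n_y² = 40. The ordered positive-integer solutions are (2, 6), (6, 2).
That gives 2 states.

degeneracy = 2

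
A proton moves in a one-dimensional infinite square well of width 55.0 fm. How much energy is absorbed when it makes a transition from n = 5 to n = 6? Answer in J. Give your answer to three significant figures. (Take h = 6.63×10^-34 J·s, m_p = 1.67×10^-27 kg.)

|ΔE| = 1.20×10^-13 J

E_1 = h²/(8m_pL²) = 1.088×10^-14 J.
|ΔE| = |5² − 6²|·E_1 = 11·1.088×10^-14 J = 1.20×10^-13 J.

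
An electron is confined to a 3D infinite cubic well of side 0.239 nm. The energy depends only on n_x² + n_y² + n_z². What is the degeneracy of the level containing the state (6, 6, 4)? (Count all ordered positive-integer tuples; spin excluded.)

The level has n_x² + n_y² + n_z² = 88. The ordered positive-integer solutions are (4, 6, 6), (6, 4, 6), (6, 6, 4).
That gives 3 states.

degeneracy = 3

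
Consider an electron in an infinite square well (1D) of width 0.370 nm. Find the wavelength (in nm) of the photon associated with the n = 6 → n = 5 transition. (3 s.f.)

λ = 41.0 nm

E_1 = h²/(8m_eL²) = 4.401×10^-19 J, so ΔE = (6² − 5²)E_1 = 4.841×10^-18 J.
λ = hc/ΔE = (6.626×10^-34·2.998×10^8)/4.841×10^-18 = 4.10×10^-8 m = 41.0 nm.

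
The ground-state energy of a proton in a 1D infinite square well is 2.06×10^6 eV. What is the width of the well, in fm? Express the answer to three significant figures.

L = 9.97 fm

From E_n = n²h²/(8m_pL²), L = n·h/√(8m_pE_n).
E_1 = 2.06×10^6 eV = 3.300×10^-13 J, so L = 1·6.626×10^-34/√(8·1.673×10^-27·3.300×10^-13) = 9.97×10^-15 m = 9.97 fm.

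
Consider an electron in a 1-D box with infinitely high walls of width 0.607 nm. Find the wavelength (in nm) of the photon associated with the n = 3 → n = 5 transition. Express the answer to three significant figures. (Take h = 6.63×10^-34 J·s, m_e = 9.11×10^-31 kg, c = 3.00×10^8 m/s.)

λ = 75.9 nm

E_1 = h²/(8m_eL²) = 1.637×10^-19 J, so ΔE = (5² − 3²)E_1 = 2.619×10^-18 J.
λ = hc/ΔE = (6.63×10^-34·3.00×10^8)/2.619×10^-18 = 7.59×10^-8 m = 75.9 nm.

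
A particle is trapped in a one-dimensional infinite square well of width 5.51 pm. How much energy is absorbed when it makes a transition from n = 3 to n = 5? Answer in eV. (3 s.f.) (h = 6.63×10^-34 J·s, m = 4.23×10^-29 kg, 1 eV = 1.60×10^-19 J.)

|ΔE| = 4.28×10^3 eV

E_1 = h²/(8mL²) = 4.279×10^-17 J.
|ΔE| = |3² − 5²|·E_1 = 16·4.279×10^-17 J = 6.846×10^-16 J = 4.28×10^3 eV.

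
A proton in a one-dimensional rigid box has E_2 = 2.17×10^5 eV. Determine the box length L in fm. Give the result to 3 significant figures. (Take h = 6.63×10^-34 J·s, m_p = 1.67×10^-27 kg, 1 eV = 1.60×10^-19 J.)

L = 61.6 fm

From E_n = n²h²/(8m_pL²), L = n·h/√(8m_pE_n).
E_2 = 2.17×10^5 eV = 3.472×10^-14 J, so L = 2·6.63×10^-34/√(8·1.67×10^-27·3.472×10^-14) = 6.16×10^-14 m = 61.6 fm.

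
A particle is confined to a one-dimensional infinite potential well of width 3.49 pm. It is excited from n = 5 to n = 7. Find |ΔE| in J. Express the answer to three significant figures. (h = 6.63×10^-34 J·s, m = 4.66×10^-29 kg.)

|ΔE| = 2.32×10^-15 J

E_1 = h²/(8mL²) = 9.681×10^-17 J.
|ΔE| = |5² − 7²|·E_1 = 24·9.681×10^-17 J = 2.32×10^-15 J.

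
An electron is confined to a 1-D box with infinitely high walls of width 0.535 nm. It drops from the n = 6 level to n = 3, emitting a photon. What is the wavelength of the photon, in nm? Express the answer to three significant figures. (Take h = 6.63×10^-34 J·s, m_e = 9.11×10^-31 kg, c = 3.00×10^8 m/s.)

E_1 = h²/(8m_eL²) = 2.107×10^-19 J, so ΔE = (6² − 3²)E_1 = 5.689×10^-18 J.
λ = hc/ΔE = (6.63×10^-34·3.00×10^8)/5.689×10^-18 = 3.50×10^-8 m = 35.0 nm.

λ = 35.0 nm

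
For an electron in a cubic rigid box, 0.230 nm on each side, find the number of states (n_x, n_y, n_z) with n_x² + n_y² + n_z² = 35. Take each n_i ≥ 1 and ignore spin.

degeneracy = 6

The level has n_x² + n_y² + n_z² = 35. The ordered positive-integer solutions are (1, 3, 5), (1, 5, 3), (3, 1, 5), (3, 5, 1), (5, 1, 3), (5, 3, 1).
That gives 6 states.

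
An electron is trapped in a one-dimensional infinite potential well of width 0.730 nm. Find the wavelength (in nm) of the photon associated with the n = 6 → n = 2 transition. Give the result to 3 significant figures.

λ = 54.9 nm

E_1 = h²/(8m_eL²) = 1.131×10^-19 J, so ΔE = (6² − 2²)E_1 = 3.619×10^-18 J.
λ = hc/ΔE = (6.626×10^-34·2.998×10^8)/3.619×10^-18 = 5.49×10^-8 m = 54.9 nm.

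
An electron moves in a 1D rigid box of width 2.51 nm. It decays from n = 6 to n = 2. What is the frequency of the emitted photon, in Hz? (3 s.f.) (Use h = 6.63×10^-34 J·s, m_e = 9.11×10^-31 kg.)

f = 4.62×10^14 Hz

E_1 = h²/(8m_eL²) = 9.574×10^-21 J and ΔE = (6² − 2²)E_1 = 3.064×10^-19 J.
f = ΔE/h = 3.064×10^-19/6.63×10^-34 = 4.62×10^14 Hz.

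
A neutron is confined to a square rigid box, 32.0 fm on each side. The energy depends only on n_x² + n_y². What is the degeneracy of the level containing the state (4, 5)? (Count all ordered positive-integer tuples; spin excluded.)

degeneracy = 2

The level has n_x² + n_y² = 41. The ordered positive-integer solutions are (4, 5), (5, 4).
That gives 2 states.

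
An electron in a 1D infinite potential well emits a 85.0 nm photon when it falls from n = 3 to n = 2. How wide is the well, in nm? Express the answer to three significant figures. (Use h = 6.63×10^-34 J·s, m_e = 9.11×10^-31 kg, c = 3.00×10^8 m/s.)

The photon carries ΔE = hc/λ = 6.63×10^-34·3.00×10^8/8.50×10^-8 m = 2.340×10^-18 J.
Since ΔE = (3² − 2²)E_1, E_1 = 4.680×10^-19 J, and L = h/√(8m_eE_1) = 3.59×10^-10 m = 0.359 nm.

L = 0.359 nm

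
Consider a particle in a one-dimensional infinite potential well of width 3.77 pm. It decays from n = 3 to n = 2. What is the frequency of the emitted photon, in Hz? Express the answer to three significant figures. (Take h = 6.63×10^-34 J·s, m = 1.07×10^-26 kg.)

f = 2.72×10^15 Hz

E_1 = h²/(8mL²) = 3.613×10^-19 J and ΔE = (3² − 2²)E_1 = 1.806×10^-18 J.
f = ΔE/h = 1.806×10^-18/6.63×10^-34 = 2.72×10^15 Hz.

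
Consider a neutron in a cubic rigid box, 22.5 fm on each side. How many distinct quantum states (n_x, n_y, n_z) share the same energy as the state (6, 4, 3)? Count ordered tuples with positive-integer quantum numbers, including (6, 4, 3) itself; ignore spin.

The level has n_x² + n_y² + n_z² = 61. The ordered positive-integer solutions are (3, 4, 6), (3, 6, 4), (4, 3, 6), (4, 6, 3), (6, 3, 4), (6, 4, 3).
That gives 6 states.

degeneracy = 6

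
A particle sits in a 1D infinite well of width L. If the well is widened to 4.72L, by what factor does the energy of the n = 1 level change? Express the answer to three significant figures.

0.0449

E_n ∝ 1/L², so the energy scales by 1/4.72² = 0.0449.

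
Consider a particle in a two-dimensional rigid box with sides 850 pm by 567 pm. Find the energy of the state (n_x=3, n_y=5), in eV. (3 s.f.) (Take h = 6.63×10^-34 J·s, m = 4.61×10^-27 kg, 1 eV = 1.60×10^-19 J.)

For a 2D rectangular well E = (h²/8m)·Σ n_i²/L_i² = (6.63×10^-34)²/(8·4.61×10^-27) · [3²/(850 pm)² + 5²/(567 pm)²].
Evaluating gives E = 1.075×10^-21 J = 0.00672 eV.

E = 0.00672 eV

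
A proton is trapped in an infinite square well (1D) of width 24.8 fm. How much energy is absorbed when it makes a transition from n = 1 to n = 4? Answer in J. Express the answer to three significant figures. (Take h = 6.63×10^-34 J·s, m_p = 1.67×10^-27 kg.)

E_1 = h²/(8m_pL²) = 5.350×10^-14 J.
|ΔE| = |1² − 4²|·E_1 = 15·5.350×10^-14 J = 8.02×10^-13 J.

|ΔE| = 8.02×10^-13 J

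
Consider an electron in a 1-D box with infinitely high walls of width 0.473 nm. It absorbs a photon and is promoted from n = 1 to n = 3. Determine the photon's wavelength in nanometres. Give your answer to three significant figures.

E_1 = h²/(8m_eL²) = 2.693×10^-19 J, so ΔE = (3² − 1²)E_1 = 2.154×10^-18 J.
λ = hc/ΔE = (6.626×10^-34·2.998×10^8)/2.154×10^-18 = 9.22×10^-8 m = 92.2 nm.

λ = 92.2 nm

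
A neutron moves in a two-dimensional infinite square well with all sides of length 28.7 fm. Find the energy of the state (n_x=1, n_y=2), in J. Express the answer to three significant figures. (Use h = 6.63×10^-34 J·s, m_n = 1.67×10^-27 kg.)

E = 2.00×10^-13 J

For a 2D rectangular well E = (h²/8m_n)·Σ n_i²/L_i² = (6.63×10^-34)²/(8·1.67×10^-27) · [1²/(28.7 fm)² + 2²/(28.7 fm)²].
Evaluating gives E = 2.00×10^-13 J.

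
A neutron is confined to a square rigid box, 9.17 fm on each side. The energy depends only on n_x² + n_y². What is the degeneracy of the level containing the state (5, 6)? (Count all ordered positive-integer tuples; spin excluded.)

degeneracy = 2

The level has n_x² + n_y² = 61. The ordered positive-integer solutions are (5, 6), (6, 5).
That gives 2 states.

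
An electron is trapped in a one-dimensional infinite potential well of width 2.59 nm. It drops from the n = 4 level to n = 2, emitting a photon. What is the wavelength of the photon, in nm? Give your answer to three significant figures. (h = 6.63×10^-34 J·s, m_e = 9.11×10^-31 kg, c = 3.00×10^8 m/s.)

E_1 = h²/(8m_eL²) = 8.991×10^-21 J, so ΔE = (4² − 2²)E_1 = 1.079×10^-19 J.
λ = hc/ΔE = (6.63×10^-34·3.00×10^8)/1.079×10^-19 = 1.84×10^-6 m = 1.84×10^3 nm.

λ = 1.84×10^3 nm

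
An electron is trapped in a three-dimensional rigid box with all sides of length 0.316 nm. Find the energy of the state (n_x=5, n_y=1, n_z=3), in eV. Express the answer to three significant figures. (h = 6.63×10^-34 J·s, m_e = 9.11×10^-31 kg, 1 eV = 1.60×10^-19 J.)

E = 132 eV

For a 3D rectangular well E = (h²/8m_e)·Σ n_i²/L_i² = (6.63×10^-34)²/(8·9.11×10^-31) · [5²/(0.316 nm)² + 1²/(0.316 nm)² + 3²/(0.316 nm)²].
Evaluating gives E = 2.114×10^-17 J = 132 eV.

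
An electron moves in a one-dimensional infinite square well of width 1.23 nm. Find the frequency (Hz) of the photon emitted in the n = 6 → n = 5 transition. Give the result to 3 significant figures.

E_1 = h²/(8m_eL²) = 3.982×10^-20 J and ΔE = (6² − 5²)E_1 = 4.380×10^-19 J.
f = ΔE/h = 4.380×10^-19/6.626×10^-34 = 6.61×10^14 Hz.

f = 6.61×10^14 Hz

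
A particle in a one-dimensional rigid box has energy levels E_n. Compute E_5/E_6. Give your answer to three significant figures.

E_n ∝ n², so E_5/E_6 = 5²/6² = 25/36 = 0.694.

0.694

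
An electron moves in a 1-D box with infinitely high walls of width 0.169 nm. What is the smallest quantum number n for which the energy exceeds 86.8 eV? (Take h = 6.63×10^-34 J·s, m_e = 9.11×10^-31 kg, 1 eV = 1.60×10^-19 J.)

E_1 = h²/(8m_eL²) = 2.112×10^-18 J = 13.20 eV.
Need n² > 86.8/13.20 = 6.576, i.e. n > 2.564.
The smallest integer satisfying this is n = 3.

n = 3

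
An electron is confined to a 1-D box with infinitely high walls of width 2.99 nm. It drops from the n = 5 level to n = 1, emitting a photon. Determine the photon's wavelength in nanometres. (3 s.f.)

λ = 1.23×10^3 nm

E_1 = h²/(8m_eL²) = 6.739×10^-21 J, so ΔE = (5² − 1²)E_1 = 1.617×10^-19 J.
λ = hc/ΔE = (6.626×10^-34·2.998×10^8)/1.617×10^-19 = 1.23×10^-6 m = 1.23×10^3 nm.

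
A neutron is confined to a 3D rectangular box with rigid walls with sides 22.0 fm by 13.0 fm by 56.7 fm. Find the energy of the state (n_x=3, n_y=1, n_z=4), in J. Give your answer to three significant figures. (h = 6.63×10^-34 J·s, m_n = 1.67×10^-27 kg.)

For a 3D rectangular well E = (h²/8m_n)·Σ n_i²/L_i² = (6.63×10^-34)²/(8·1.67×10^-27) · [3²/(22.0 fm)² + 1²/(13.0 fm)² + 4²/(56.7 fm)²].
Evaluating gives E = 9.70×10^-13 J.

E = 9.70×10^-13 J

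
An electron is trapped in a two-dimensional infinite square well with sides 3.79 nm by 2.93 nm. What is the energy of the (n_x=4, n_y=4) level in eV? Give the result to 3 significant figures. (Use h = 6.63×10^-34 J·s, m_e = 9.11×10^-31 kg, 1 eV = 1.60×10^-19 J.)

E = 1.12 eV

For a 2D rectangular well E = (h²/8m_e)·Σ n_i²/L_i² = (6.63×10^-34)²/(8·9.11×10^-31) · [4²/(3.79 nm)² + 4²/(2.93 nm)²].
Evaluating gives E = 1.796×10^-19 J = 1.12 eV.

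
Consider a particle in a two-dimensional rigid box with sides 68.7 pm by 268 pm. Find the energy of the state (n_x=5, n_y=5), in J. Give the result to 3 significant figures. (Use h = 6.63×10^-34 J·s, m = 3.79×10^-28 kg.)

For a 2D rectangular well E = (h²/8m)·Σ n_i²/L_i² = (6.63×10^-34)²/(8·3.79×10^-28) · [5²/(68.7 pm)² + 5²/(268 pm)²].
Evaluating gives E = 8.18×10^-19 J.

E = 8.18×10^-19 J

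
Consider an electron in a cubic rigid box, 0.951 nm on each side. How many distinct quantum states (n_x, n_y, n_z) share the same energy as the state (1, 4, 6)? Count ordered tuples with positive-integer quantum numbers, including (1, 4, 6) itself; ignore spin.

degeneracy = 6

The level has n_x² + n_y² + n_z² = 53. The ordered positive-integer solutions are (1, 4, 6), (1, 6, 4), (4, 1, 6), (4, 6, 1), (6, 1, 4), (6, 4, 1).
That gives 6 states.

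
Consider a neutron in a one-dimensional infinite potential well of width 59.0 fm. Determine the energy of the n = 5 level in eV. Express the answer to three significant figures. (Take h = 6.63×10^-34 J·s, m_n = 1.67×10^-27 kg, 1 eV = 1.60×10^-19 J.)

For an infinite well E_n = n²h²/(8m_nL²), so E_1 = h²/(8m_nL²) = (6.63×10^-34)²/(8·1.67×10^-27·(5.90×10^-14 m)²) = 9.452×10^-15 J.
Then E_5 = 5²·E_1 = 25·9.452×10^-15 J = 2.363×10^-13 J.
Converting, E_5 = 2.363×10^-13 J / (1.60×10^-19 J/eV) = 1.48×10^6 eV.

E_5 = 1.48×10^6 eV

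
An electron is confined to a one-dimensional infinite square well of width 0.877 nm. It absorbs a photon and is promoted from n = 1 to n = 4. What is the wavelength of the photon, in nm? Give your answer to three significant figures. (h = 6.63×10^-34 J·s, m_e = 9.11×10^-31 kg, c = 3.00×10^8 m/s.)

λ = 169 nm

E_1 = h²/(8m_eL²) = 7.842×10^-20 J, so ΔE = (4² − 1²)E_1 = 1.176×10^-18 J.
λ = hc/ΔE = (6.63×10^-34·3.00×10^8)/1.176×10^-18 = 1.69×10^-7 m = 169 nm.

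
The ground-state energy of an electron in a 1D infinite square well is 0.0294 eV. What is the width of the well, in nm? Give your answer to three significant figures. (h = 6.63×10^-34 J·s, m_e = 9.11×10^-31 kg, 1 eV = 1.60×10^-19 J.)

L = 3.58 nm

From E_n = n²h²/(8m_eL²), L = n·h/√(8m_eE_n).
E_1 = 0.0294 eV = 4.704×10^-21 J, so L = 1·6.63×10^-34/√(8·9.11×10^-31·4.704×10^-21) = 3.58×10^-9 m = 3.58 nm.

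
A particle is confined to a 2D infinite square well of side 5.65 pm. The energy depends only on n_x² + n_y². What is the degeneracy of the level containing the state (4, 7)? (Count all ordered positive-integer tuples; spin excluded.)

degeneracy = 4

The level has n_x² + n_y² = 65. The ordered positive-integer solutions are (1, 8), (4, 7), (7, 4), (8, 1).
That gives 4 states.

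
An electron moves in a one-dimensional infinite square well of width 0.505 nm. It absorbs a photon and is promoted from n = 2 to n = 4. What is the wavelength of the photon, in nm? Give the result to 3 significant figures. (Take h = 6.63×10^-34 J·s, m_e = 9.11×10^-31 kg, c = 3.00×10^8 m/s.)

E_1 = h²/(8m_eL²) = 2.365×10^-19 J, so ΔE = (4² − 2²)E_1 = 2.838×10^-18 J.
λ = hc/ΔE = (6.63×10^-34·3.00×10^8)/2.838×10^-18 = 7.01×10^-8 m = 70.1 nm.

λ = 70.1 nm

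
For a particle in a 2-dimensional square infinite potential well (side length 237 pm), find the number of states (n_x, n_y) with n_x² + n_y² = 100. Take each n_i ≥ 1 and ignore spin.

The level has n_x² + n_y² = 100. The ordered positive-integer solutions are (6, 8), (8, 6).
That gives 2 states.

degeneracy = 2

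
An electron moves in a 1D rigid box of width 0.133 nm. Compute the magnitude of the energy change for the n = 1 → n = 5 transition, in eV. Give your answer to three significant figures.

|ΔE| = 510 eV

E_1 = h²/(8m_eL²) = 3.406×10^-18 J.
|ΔE| = |1² − 5²|·E_1 = 24·3.406×10^-18 J = 8.174×10^-17 J = 510 eV.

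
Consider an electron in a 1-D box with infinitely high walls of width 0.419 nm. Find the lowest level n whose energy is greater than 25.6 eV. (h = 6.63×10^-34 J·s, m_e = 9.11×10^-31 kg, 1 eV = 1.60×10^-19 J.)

E_1 = h²/(8m_eL²) = 3.436×10^-19 J = 2.147 eV.
Need n² > 25.6/2.147 = 11.92, i.e. n > 3.453.
The smallest integer satisfying this is n = 4.

n = 4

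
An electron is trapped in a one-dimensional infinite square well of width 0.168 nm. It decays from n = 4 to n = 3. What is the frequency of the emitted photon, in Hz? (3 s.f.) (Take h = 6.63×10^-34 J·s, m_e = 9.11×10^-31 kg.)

E_1 = h²/(8m_eL²) = 2.137×10^-18 J and ΔE = (4² − 3²)E_1 = 1.496×10^-17 J.
f = ΔE/h = 1.496×10^-17/6.63×10^-34 = 2.26×10^16 Hz.

f = 2.26×10^16 Hz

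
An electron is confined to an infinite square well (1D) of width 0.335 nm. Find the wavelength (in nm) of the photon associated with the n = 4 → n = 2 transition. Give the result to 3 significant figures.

E_1 = h²/(8m_eL²) = 5.368×10^-19 J, so ΔE = (4² − 2²)E_1 = 6.442×10^-18 J.
λ = hc/ΔE = (6.626×10^-34·2.998×10^8)/6.442×10^-18 = 3.08×10^-8 m = 30.8 nm.

λ = 30.8 nm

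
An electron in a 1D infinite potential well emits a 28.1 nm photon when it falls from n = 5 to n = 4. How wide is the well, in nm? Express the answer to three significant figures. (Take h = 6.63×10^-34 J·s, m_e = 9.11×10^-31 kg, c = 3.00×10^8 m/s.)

L = 0.277 nm

The photon carries ΔE = hc/λ = 6.63×10^-34·3.00×10^8/2.81×10^-8 m = 7.078×10^-18 J.
Since ΔE = (5² − 4²)E_1, E_1 = 7.864×10^-19 J, and L = h/√(8m_eE_1) = 2.77×10^-10 m = 0.277 nm.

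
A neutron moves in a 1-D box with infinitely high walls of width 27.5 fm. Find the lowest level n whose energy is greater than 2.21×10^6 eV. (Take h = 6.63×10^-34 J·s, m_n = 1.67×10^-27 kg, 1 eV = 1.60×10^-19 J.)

n = 3

E_1 = h²/(8m_nL²) = 4.351×10^-14 J = 2.719×10^5 eV.
Need n² > 2.21×10^6/2.719×10^5 = 8.128, i.e. n > 2.851.
The smallest integer satisfying this is n = 3.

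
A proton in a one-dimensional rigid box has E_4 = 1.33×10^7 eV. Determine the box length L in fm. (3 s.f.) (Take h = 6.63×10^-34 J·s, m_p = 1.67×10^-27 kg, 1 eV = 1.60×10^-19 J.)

L = 15.7 fm

From E_n = n²h²/(8m_pL²), L = n·h/√(8m_pE_n).
E_4 = 1.33×10^7 eV = 2.128×10^-12 J, so L = 4·6.63×10^-34/√(8·1.67×10^-27·2.128×10^-12) = 1.57×10^-14 m = 15.7 fm.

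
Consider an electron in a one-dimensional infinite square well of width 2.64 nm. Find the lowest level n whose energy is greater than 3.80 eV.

E_1 = h²/(8m_eL²) = 8.644×10^-21 J = 0.05396 eV.
Need n² > 3.80/0.05396 = 70.42, i.e. n > 8.392.
The smallest integer satisfying this is n = 9.

n = 9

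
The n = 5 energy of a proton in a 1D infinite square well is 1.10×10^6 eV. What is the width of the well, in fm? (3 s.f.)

L = 68.2 fm

From E_n = n²h²/(8m_pL²), L = n·h/√(8m_pE_n).
E_5 = 1.10×10^6 eV = 1.762×10^-13 J, so L = 5·6.626×10^-34/√(8·1.673×10^-27·1.762×10^-13) = 6.82×10^-14 m = 68.2 fm.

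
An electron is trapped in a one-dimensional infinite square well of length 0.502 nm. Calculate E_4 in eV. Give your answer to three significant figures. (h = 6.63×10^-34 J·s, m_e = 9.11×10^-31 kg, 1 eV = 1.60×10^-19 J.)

For an infinite well E_n = n²h²/(8m_eL²), so E_1 = h²/(8m_eL²) = (6.63×10^-34)²/(8·9.11×10^-31·(5.02×10^-10 m)²) = 2.393×10^-19 J.
Then E_4 = 4²·E_1 = 16·2.393×10^-19 J = 3.829×10^-18 J.
Converting, E_4 = 3.829×10^-18 J / (1.60×10^-19 J/eV) = 23.9 eV.

E_4 = 23.9 eV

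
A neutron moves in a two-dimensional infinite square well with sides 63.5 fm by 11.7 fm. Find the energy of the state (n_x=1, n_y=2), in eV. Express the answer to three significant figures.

For a 2D rectangular well E = (h²/8m_n)·Σ n_i²/L_i² = (6.626×10^-34)²/(8·1.675×10^-27) · [1²/(63.5 fm)² + 2²/(11.7 fm)²].
Evaluating gives E = 9.655×10^-13 J = 6.03×10^6 eV.

E = 6.03×10^6 eV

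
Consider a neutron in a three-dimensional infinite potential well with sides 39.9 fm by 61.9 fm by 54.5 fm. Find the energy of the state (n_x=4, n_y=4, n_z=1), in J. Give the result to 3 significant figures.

E = 4.77×10^-13 J

For a 3D rectangular well E = (h²/8m_n)·Σ n_i²/L_i² = (6.626×10^-34)²/(8·1.675×10^-27) · [4²/(39.9 fm)² + 4²/(61.9 fm)² + 1²/(54.5 fm)²].
Evaluating gives E = 4.77×10^-13 J.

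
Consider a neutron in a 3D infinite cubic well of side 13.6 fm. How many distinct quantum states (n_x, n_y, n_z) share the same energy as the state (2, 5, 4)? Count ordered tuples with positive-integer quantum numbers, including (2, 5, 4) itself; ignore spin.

The level has n_x² + n_y² + n_z² = 45. The ordered positive-integer solutions are (2, 4, 5), (2, 5, 4), (4, 2, 5), (4, 5, 2), (5, 2, 4), (5, 4, 2).
That gives 6 states.

degeneracy = 6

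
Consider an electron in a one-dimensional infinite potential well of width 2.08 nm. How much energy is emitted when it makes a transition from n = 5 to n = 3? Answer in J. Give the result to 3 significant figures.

|ΔE| = 2.23×10^-19 J

E_1 = h²/(8m_eL²) = 1.393×10^-20 J.
|ΔE| = |5² − 3²|·E_1 = 16·1.393×10^-20 J = 2.23×10^-19 J.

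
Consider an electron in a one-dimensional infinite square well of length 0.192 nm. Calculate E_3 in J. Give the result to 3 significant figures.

For an infinite well E_n = n²h²/(8m_eL²), so E_1 = h²/(8m_eL²) = (6.626×10^-34)²/(8·9.109×10^-31·(1.92×10^-10 m)²) = 1.634×10^-18 J.
Then E_3 = 3²·E_1 = 9·1.634×10^-18 J = 1.47×10^-17 J.

E_3 = 1.47×10^-17 J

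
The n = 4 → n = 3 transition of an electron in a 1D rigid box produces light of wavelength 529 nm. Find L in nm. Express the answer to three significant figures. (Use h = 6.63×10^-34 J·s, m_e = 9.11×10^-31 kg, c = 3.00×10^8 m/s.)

The photon carries ΔE = hc/λ = 6.63×10^-34·3.00×10^8/5.29×10^-7 m = 3.760×10^-19 J.
Since ΔE = (4² − 3²)E_1, E_1 = 5.371×10^-20 J, and L = h/√(8m_eE_1) = 1.06×10^-9 m = 1.06 nm.

L = 1.06 nm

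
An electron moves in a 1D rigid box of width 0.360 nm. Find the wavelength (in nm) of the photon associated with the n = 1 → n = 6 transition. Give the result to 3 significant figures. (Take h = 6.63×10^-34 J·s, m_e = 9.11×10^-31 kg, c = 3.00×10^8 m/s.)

E_1 = h²/(8m_eL²) = 4.654×10^-19 J, so ΔE = (6² − 1²)E_1 = 1.629×10^-17 J.
λ = hc/ΔE = (6.63×10^-34·3.00×10^8)/1.629×10^-17 = 1.22×10^-8 m = 12.2 nm.

λ = 12.2 nm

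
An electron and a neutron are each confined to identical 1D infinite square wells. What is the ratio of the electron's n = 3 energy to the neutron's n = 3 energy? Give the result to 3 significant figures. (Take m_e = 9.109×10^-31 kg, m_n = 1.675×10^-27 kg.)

E_n ∝ 1/m at fixed n and L, so the ratio is m_n/m_e = 1.675×10^-27/9.109×10^-31 = 1.84×10^3.

1.84×10^3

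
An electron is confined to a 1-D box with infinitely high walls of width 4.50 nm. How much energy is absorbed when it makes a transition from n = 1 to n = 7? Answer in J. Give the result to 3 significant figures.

|ΔE| = 1.43×10^-19 J

E_1 = h²/(8m_eL²) = 2.975×10^-21 J.
|ΔE| = |1² − 7²|·E_1 = 48·2.975×10^-21 J = 1.43×10^-19 J.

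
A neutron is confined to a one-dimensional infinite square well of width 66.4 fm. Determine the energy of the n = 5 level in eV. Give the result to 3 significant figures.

For an infinite well E_n = n²h²/(8m_nL²), so E_1 = h²/(8m_nL²) = (6.626×10^-34)²/(8·1.675×10^-27·(6.64×10^-14 m)²) = 7.431×10^-15 J.
Then E_5 = 5²·E_1 = 25·7.431×10^-15 J = 1.858×10^-13 J.
Converting, E_5 = 1.858×10^-13 J / (1.602×10^-19 J/eV) = 1.16×10^6 eV.

E_5 = 1.16×10^6 eV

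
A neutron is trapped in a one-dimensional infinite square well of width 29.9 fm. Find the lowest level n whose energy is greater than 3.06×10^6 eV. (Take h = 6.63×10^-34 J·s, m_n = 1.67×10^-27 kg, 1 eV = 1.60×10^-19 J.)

E_1 = h²/(8m_nL²) = 3.680×10^-14 J = 2.300×10^5 eV.
Need n² > 3.06×10^6/2.300×10^5 = 13.30, i.e. n > 3.647.
The smallest integer satisfying this is n = 4.

n = 4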